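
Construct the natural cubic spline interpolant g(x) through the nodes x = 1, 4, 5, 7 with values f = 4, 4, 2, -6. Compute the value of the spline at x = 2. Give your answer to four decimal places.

4.5674

Let M_i = g''(x_i). Step sizes h_i = 3, 1, 2; slopes of the chords Δ_i = (y_(i+1) - y_i)/h_i = 0, -2, -4.
  3·M_0 + 8·M_1 + 1·M_2 = 6(Δ_1 - Δ_0) = -12
  1·M_1 + 6·M_2 + 2·M_3 = 6(Δ_2 - Δ_1) = -12
Natural end conditions: M_0 = M_3 = 0.
Solving the tridiagonal system: M_0 = 0, M_1 = -60/47, M_2 = -84/47, M_3 = 0.
On [1, 4], g(x) = 4 + 30/47·(x - 1) + 0·(x - 1)² - 10/141·(x - 1)³.
With (x - 1) = 1: g(2) = 644/141.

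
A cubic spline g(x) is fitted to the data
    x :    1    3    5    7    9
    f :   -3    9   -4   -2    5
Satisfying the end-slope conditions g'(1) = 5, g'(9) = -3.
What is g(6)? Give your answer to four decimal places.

-5.7277

Put M_i = g'' at the i-th knot. Here h = (2, 2, 2, 2) and Δ = (6, -13/2, 1, 7/2), so the interior equations h_(i-1)·M_(i-1) + 2(h_(i-1)+h_i)·M_i + h_i·M_(i+1) = 6(Δ_i − Δ_(i-1)) read
  2·M_0 + 8·M_1 + 2·M_2 = 6(Δ_1 - Δ_0) = -75
  2·M_1 + 8·M_2 + 2·M_3 = 6(Δ_2 - Δ_1) = 45
  2·M_2 + 8·M_3 + 2·M_4 = 6(Δ_3 - Δ_2) = 15
Clamped end conditions give two more equations: 2h_0·M_0 + h_0·M_1 = 6(Δ_0 - g'(1)) = 6 and h_3·M_3 + 2h_3·M_4 = 6(g'(9) - Δ_3) = -39.
Solving: M_0 = 463/56, M_1 = -379/28, M_2 = 67/8, M_3 = 71/28, M_4 = -617/56.
On [5, 7], g(x) = -4 - 38/7·(x - 5) + 67/16·(x - 5)² - 109/224·(x - 5)³.
With (x - 5) = 1: g(6) = -1283/224.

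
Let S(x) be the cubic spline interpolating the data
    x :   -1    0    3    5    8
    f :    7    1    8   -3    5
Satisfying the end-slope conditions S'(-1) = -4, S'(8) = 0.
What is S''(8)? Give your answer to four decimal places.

With M_i denoting the second derivative at x_i, h_i = 1, 3, 2, 3, and Δ_i = (y_(i+1) − y_i)/h_i = -6, 7/3, -11/2, 8/3:
  1·M_0 + 8·M_1 + 3·M_2 = 6(Δ_1 - Δ_0) = 50
  3·M_1 + 10·M_2 + 2·M_3 = 6(Δ_2 - Δ_1) = -47
  2·M_2 + 10·M_3 + 3·M_4 = 6(Δ_3 - Δ_2) = 49
Clamped end conditions give two more equations: 2h_0·M_0 + h_0·M_1 = 6(Δ_0 - S'(-1)) = -12 and h_3·M_3 + 2h_3·M_4 = 6(S'(8) - Δ_3) = -16.
Hence M_0 = -8299/708, M_1 = 4051/354, M_2 = -7039/708, M_3 = 1601/177, M_4 = -2545/354.

-7.1893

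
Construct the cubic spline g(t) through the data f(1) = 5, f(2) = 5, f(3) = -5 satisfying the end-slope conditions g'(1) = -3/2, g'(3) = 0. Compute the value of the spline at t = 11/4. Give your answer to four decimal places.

-3.7715

With M_i denoting the second derivative at x_i, h_i = 1, 1, and Δ_i = (y_(i+1) − y_i)/h_i = 0, -10:
  1·M_0 + 4·M_1 + 1·M_2 = 6(Δ_1 - Δ_0) = -60
Clamped end conditions give two more equations: 2h_0·M_0 + h_0·M_1 = 6(Δ_0 - g'(1)) = 9 and h_1·M_1 + 2h_1·M_2 = 6(g'(3) - Δ_1) = 60.
Hence M_0 = 81/4, M_1 = -63/2, M_2 = 183/4.
On [2, 3], g(t) = 5 - 57/8·(t - 2) - 63/4·(t - 2)² + 103/8·(t - 2)³.
With (t - 2) = 3/4: g(11/4) = -1931/512.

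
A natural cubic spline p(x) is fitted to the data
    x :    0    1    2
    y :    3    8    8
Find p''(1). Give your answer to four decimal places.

Put M_i = p'' at the i-th knot. Here h = (1, 1) and Δ = (5, 0), so the interior equations h_(i-1)·M_(i-1) + 2(h_(i-1)+h_i)·M_i + h_i·M_(i+1) = 6(Δ_i − Δ_(i-1)) read
  1·M_0 + 4·M_1 + 1·M_2 = 6(Δ_1 - Δ_0) = -30
Natural end conditions: M_0 = M_2 = 0.
Solving: M_0 = 0, M_1 = -15/2, M_2 = 0.

-7.5000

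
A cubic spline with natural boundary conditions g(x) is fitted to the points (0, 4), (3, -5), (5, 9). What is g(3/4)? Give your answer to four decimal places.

With M_i denoting the second derivative at x_i, h_i = 3, 2, and Δ_i = (y_(i+1) − y_i)/h_i = -3, 7:
  3·M_0 + 10·M_1 + 2·M_2 = 6(Δ_1 - Δ_0) = 60
Natural end conditions: M_0 = M_2 = 0.
Solving the tridiagonal system: M_0 = 0, M_1 = 6, M_2 = 0.
On [0, 3], g(x) = 4 - 6·x + 0·x² + 1/3·x³.
With x = 3/4: g(3/4) = -23/64.

-0.3594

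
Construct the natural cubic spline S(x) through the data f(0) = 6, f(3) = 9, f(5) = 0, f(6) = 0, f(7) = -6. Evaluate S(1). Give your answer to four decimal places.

9.1745

Let σ_i = S''(x_i). Step sizes h_i = 3, 2, 1, 1; slopes of the chords Δ_i = (y_(i+1) - y_i)/h_i = 1, -9/2, 0, -6.
  3·σ_0 + 10·σ_1 + 2·σ_2 = 6(Δ_1 - Δ_0) = -33
  2·σ_1 + 6·σ_2 + 1·σ_3 = 6(Δ_2 - Δ_1) = 27
  1·σ_2 + 4·σ_3 + 1·σ_4 = 6(Δ_3 - Δ_2) = -36
Natural end conditions: σ_0 = σ_4 = 0.
Forward elimination and back-substitution give σ_0 = 0, σ_1 = -1047/214, σ_2 = 852/107, σ_3 = -1176/107, σ_4 = 0.
On [0, 3], S(x) = 6 + 1475/428·x + 0·x² - 349/1284·x³.
With x = 1: S(1) = 2945/321.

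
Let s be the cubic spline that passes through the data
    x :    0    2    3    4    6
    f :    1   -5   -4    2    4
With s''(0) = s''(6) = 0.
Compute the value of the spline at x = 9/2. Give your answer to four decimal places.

3.9020

Write m_i for s''(x_i). With h_i = 2, 1, 1, 2 and divided differences Δ_i = -3, 1, 6, 1, the continuity of s' gives the tridiagonal system
  2·m_0 + 6·m_1 + 1·m_2 = 6(Δ_1 - Δ_0) = 24
  1·m_1 + 4·m_2 + 1·m_3 = 6(Δ_2 - Δ_1) = 30
  1·m_2 + 6·m_3 + 2·m_4 = 6(Δ_3 - Δ_2) = -30
Natural end conditions: m_0 = m_4 = 0.
Solving the tridiagonal system: m_0 = 0, m_1 = 57/22, m_2 = 93/11, m_3 = -141/22, m_4 = 0.
On [4, 6], s(x) = 2 + 58/11·(x - 4) - 141/44·(x - 4)² + 47/88·(x - 4)³.
With (x - 4) = 1/2: s(9/2) = 2747/704.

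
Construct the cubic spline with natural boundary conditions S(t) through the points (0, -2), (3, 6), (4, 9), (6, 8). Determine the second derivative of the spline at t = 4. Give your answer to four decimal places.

-3.6170

Put m_i = S'' at the i-th knot. Here h = (3, 1, 2) and Δ = (8/3, 3, -1/2), so the interior equations h_(i-1)·m_(i-1) + 2(h_(i-1)+h_i)·m_i + h_i·m_(i+1) = 6(Δ_i − Δ_(i-1)) read
  3·m_0 + 8·m_1 + 1·m_2 = 6(Δ_1 - Δ_0) = 2
  1·m_1 + 6·m_2 + 2·m_3 = 6(Δ_2 - Δ_1) = -21
Natural end conditions: m_0 = m_3 = 0.
Solving the tridiagonal system: m_0 = 0, m_1 = 33/47, m_2 = -170/47, m_3 = 0.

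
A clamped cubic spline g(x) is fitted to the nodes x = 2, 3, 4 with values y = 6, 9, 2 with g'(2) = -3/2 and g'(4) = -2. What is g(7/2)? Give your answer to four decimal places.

5.4844

Let M_i = g''(x_i). Step sizes h_i = 1, 1; slopes of the chords Δ_i = (y_(i+1) - y_i)/h_i = 3, -7.
  1·M_0 + 4·M_1 + 1·M_2 = 6(Δ_1 - Δ_0) = -60
Clamped end conditions give two more equations: 2h_0·M_0 + h_0·M_1 = 6(Δ_0 - g'(2)) = 27 and h_1·M_1 + 2h_1·M_2 = 6(g'(4) - Δ_1) = 30.
Hence M_0 = 113/4, M_1 = -59/2, M_2 = 119/4.
On [3, 4], g(x) = 9 - 17/8·(x - 3) - 59/4·(x - 3)² + 79/8·(x - 3)³.
With (x - 3) = 1/2: g(7/2) = 351/64.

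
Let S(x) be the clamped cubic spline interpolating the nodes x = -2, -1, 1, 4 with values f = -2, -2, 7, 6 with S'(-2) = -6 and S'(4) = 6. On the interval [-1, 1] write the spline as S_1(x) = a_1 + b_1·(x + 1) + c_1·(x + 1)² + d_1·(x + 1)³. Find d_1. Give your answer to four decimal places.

Write m_i for S''(x_i). With h_i = 1, 2, 3 and divided differences Δ_i = 0, 9/2, -1/3, the continuity of S' gives the tridiagonal system
  1·m_0 + 6·m_1 + 2·m_2 = 6(Δ_1 - Δ_0) = 27
  2·m_1 + 10·m_2 + 3·m_3 = 6(Δ_2 - Δ_1) = -29
Clamped end conditions give two more equations: 2h_0·m_0 + h_0·m_1 = 6(Δ_0 - S'(-2)) = 36 and h_2·m_2 + 2h_2·m_3 = 6(S'(4) - Δ_2) = 38.
Solving the tridiagonal system: m_0 = 911/57, m_1 = 230/57, m_2 = -376/57, m_3 = 183/19.
On [-1, 1], with S_1(x) = a_1 + b_1·(x + 1) + c_1·(x + 1)² + d_1·(x + 1)³: c_1 = m_1/2 = 115/57, d_1 = (m_2 - m_1)/(6h_1) = -101/114, b_1 = Δ_1 - h_1(2m_1 + m_2)/6 = 457/114.

-0.8860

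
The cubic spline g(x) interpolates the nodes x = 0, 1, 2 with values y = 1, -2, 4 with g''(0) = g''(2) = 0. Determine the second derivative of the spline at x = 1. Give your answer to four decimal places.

13.5000

Put σ_i = g'' at the i-th knot. Here h = (1, 1) and Δ = (-3, 6), so the interior equations h_(i-1)·σ_(i-1) + 2(h_(i-1)+h_i)·σ_i + h_i·σ_(i+1) = 6(Δ_i − Δ_(i-1)) read
  1·σ_0 + 4·σ_1 + 1·σ_2 = 6(Δ_1 - Δ_0) = 54
Natural end conditions: σ_0 = σ_2 = 0.
Solving: σ_0 = 0, σ_1 = 27/2, σ_2 = 0.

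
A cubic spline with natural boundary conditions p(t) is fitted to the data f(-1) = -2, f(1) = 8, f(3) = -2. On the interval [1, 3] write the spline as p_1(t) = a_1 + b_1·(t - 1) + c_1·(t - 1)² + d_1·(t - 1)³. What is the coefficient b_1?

0

With M_i denoting the second derivative at x_i, h_i = 2, 2, and Δ_i = (y_(i+1) − y_i)/h_i = 5, -5:
  2·M_0 + 8·M_1 + 2·M_2 = 6(Δ_1 - Δ_0) = -60
Natural end conditions: M_0 = M_2 = 0.
Hence M_0 = 0, M_1 = -15/2, M_2 = 0.
On [1, 3], with p_1(t) = a_1 + b_1·(t - 1) + c_1·(t - 1)² + d_1·(t - 1)³: c_1 = M_1/2 = -15/4, d_1 = (M_2 - M_1)/(6h_1) = 5/8, b_1 = Δ_1 - h_1(2M_1 + M_2)/6 = 0.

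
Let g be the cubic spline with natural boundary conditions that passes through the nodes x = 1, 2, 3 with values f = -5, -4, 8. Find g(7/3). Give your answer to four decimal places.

Put m_i = g'' at the i-th knot. Here h = (1, 1) and Δ = (1, 12), so the interior equations h_(i-1)·m_(i-1) + 2(h_(i-1)+h_i)·m_i + h_i·m_(i+1) = 6(Δ_i − Δ_(i-1)) read
  1·m_0 + 4·m_1 + 1·m_2 = 6(Δ_1 - Δ_0) = 66
Natural end conditions: m_0 = m_2 = 0.
Solving: m_0 = 0, m_1 = 33/2, m_2 = 0.
On [2, 3], g(x) = -4 + 13/2·(x - 2) + 33/4·(x - 2)² - 11/4·(x - 2)³.
With (x - 2) = 1/3: g(7/3) = -55/54.

-1.0185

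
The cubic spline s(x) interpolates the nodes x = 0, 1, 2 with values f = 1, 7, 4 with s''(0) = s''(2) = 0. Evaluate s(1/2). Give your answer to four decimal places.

4.8438

Put M_i = s'' at the i-th knot. Here h = (1, 1) and Δ = (6, -3), so the interior equations h_(i-1)·M_(i-1) + 2(h_(i-1)+h_i)·M_i + h_i·M_(i+1) = 6(Δ_i − Δ_(i-1)) read
  1·M_0 + 4·M_1 + 1·M_2 = 6(Δ_1 - Δ_0) = -54
Natural end conditions: M_0 = M_2 = 0.
Hence M_0 = 0, M_1 = -27/2, M_2 = 0.
On [0, 1], s(x) = 1 + 33/4·x + 0·x² - 9/4·x³.
With x = 1/2: s(1/2) = 155/32.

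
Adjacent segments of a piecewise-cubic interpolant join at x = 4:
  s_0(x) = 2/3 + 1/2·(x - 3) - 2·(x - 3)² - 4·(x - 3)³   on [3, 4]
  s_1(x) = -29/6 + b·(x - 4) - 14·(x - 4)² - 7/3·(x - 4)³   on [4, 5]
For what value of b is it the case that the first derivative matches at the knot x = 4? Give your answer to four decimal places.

-15.5000

s_0'(x) = 1/2 - 4·(x - 3) - 12·(x - 3)², so s_0'(4) = -31/2. On the right, s_1'(4) = b, so b = -31/2.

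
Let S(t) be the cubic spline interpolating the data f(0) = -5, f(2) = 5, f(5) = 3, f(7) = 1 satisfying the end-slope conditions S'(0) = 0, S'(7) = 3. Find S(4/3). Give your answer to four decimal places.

With m_i denoting the second derivative at x_i, h_i = 2, 3, 2, and Δ_i = (y_(i+1) − y_i)/h_i = 5, -2/3, -1:
  2·m_0 + 10·m_1 + 3·m_2 = 6(Δ_1 - Δ_0) = -34
  3·m_1 + 10·m_2 + 2·m_3 = 6(Δ_2 - Δ_1) = -2
Clamped end conditions give two more equations: 2h_0·m_0 + h_0·m_1 = 6(Δ_0 - S'(0)) = 30 and h_2·m_2 + 2h_2·m_3 = 6(S'(7) - Δ_2) = 24.
Forward elimination and back-substitution give m_0 = 493/48, m_1 = -133/24, m_2 = 7/24, m_3 = 281/48.
On [0, 2], S(t) = -5 + 0·t + 493/96·t² - 253/192·t³.
With t = 4/3: S(4/3) = 163/162.

1.0062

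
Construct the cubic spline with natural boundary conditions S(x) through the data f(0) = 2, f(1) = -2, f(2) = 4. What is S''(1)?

15

Put M_i = S'' at the i-th knot. Here h = (1, 1) and Δ = (-4, 6), so the interior equations h_(i-1)·M_(i-1) + 2(h_(i-1)+h_i)·M_i + h_i·M_(i+1) = 6(Δ_i − Δ_(i-1)) read
  1·M_0 + 4·M_1 + 1·M_2 = 6(Δ_1 - Δ_0) = 60
Natural end conditions: M_0 = M_2 = 0.
Hence M_0 = 0, M_1 = 15, M_2 = 0.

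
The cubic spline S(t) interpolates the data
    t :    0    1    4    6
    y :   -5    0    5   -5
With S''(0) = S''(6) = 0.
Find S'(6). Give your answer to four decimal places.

-6.2207

With M_i denoting the second derivative at x_i, h_i = 1, 3, 2, and Δ_i = (y_(i+1) − y_i)/h_i = 5, 5/3, -5:
  1·M_0 + 8·M_1 + 3·M_2 = 6(Δ_1 - Δ_0) = -20
  3·M_1 + 10·M_2 + 2·M_3 = 6(Δ_2 - Δ_1) = -40
Natural end conditions: M_0 = M_3 = 0.
Solving: M_0 = 0, M_1 = -80/71, M_2 = -260/71, M_3 = 0.
On [4, 6], S'(t) = b_2 + 2c_2·(t - 4) + 3d_2·(t - 4)² with b_2 = Δ_2 - h_2(2M_2 + M_3)/6 = -545/213, c_2 = M_2/2 = -130/71, d_2 = (M_3 - M_2)/(6h_2) = 65/213. So S'(6) = -1325/213.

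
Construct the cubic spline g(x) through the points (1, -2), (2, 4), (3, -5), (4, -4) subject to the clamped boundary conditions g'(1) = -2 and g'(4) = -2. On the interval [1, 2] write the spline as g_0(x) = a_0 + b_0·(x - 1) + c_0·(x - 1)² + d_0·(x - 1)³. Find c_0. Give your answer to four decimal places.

Let m_i = g''(x_i). Step sizes h_i = 1, 1, 1; slopes of the chords Δ_i = (y_(i+1) - y_i)/h_i = 6, -9, 1.
  1·m_0 + 4·m_1 + 1·m_2 = 6(Δ_1 - Δ_0) = -90
  1·m_1 + 4·m_2 + 1·m_3 = 6(Δ_2 - Δ_1) = 60
Clamped end conditions give two more equations: 2h_0·m_0 + h_0·m_1 = 6(Δ_0 - g'(1)) = 48 and h_2·m_2 + 2h_2·m_3 = 6(g'(4) - Δ_2) = -18.
Solving: m_0 = 224/5, m_1 = -208/5, m_2 = 158/5, m_3 = -124/5.
On [1, 2], with g_0(x) = a_0 + b_0·(x - 1) + c_0·(x - 1)² + d_0·(x - 1)³: c_0 = m_0/2 = 112/5, d_0 = (m_1 - m_0)/(6h_0) = -72/5, b_0 = Δ_0 - h_0(2m_0 + m_1)/6 = -2.

22.4000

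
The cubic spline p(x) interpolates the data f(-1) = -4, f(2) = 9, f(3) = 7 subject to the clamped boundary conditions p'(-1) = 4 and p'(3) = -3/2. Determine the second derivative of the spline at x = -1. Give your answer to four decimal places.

3.7083

Write σ_i for p''(x_i). With h_i = 3, 1 and divided differences Δ_i = 13/3, -2, the continuity of p' gives the tridiagonal system
  3·σ_0 + 8·σ_1 + 1·σ_2 = 6(Δ_1 - Δ_0) = -38
Clamped end conditions give two more equations: 2h_0·σ_0 + h_0·σ_1 = 6(Δ_0 - p'(-1)) = 2 and h_1·σ_1 + 2h_1·σ_2 = 6(p'(3) - Δ_1) = 3.
Solving the tridiagonal system: σ_0 = 89/24, σ_1 = -27/4, σ_2 = 39/8.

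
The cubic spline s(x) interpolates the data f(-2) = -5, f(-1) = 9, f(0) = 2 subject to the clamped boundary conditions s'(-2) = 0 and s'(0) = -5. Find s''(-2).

71

With σ_i denoting the second derivative at x_i, h_i = 1, 1, and Δ_i = (y_(i+1) − y_i)/h_i = 14, -7:
  1·σ_0 + 4·σ_1 + 1·σ_2 = 6(Δ_1 - Δ_0) = -126
Clamped end conditions give two more equations: 2h_0·σ_0 + h_0·σ_1 = 6(Δ_0 - s'(-2)) = 84 and h_1·σ_1 + 2h_1·σ_2 = 6(s'(0) - Δ_1) = 12.
Forward elimination and back-substitution give σ_0 = 71, σ_1 = -58, σ_2 = 35.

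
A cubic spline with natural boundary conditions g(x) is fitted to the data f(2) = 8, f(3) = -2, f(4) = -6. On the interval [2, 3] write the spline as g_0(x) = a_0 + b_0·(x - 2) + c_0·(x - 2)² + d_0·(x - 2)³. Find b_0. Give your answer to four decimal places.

-11.5000

Put σ_i = g'' at the i-th knot. Here h = (1, 1) and Δ = (-10, -4), so the interior equations h_(i-1)·σ_(i-1) + 2(h_(i-1)+h_i)·σ_i + h_i·σ_(i+1) = 6(Δ_i − Δ_(i-1)) read
  1·σ_0 + 4·σ_1 + 1·σ_2 = 6(Δ_1 - Δ_0) = 36
Natural end conditions: σ_0 = σ_2 = 0.
Solving the tridiagonal system: σ_0 = 0, σ_1 = 9, σ_2 = 0.
On [2, 3], with g_0(x) = a_0 + b_0·(x - 2) + c_0·(x - 2)² + d_0·(x - 2)³: c_0 = σ_0/2 = 0, d_0 = (σ_1 - σ_0)/(6h_0) = 3/2, b_0 = Δ_0 - h_0(2σ_0 + σ_1)/6 = -23/2.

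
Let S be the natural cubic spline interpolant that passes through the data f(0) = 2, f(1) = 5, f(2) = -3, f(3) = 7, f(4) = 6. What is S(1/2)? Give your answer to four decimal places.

5.1607

Put σ_i = S'' at the i-th knot. Here h = (1, 1, 1, 1) and Δ = (3, -8, 10, -1), so the interior equations h_(i-1)·σ_(i-1) + 2(h_(i-1)+h_i)·σ_i + h_i·σ_(i+1) = 6(Δ_i − Δ_(i-1)) read
  1·σ_0 + 4·σ_1 + 1·σ_2 = 6(Δ_1 - Δ_0) = -66
  1·σ_1 + 4·σ_2 + 1·σ_3 = 6(Δ_2 - Δ_1) = 108
  1·σ_2 + 4·σ_3 + 1·σ_4 = 6(Δ_3 - Δ_2) = -66
Natural end conditions: σ_0 = σ_4 = 0.
Forward elimination and back-substitution give σ_0 = 0, σ_1 = -186/7, σ_2 = 282/7, σ_3 = -186/7, σ_4 = 0.
On [0, 1], S(t) = 2 + 52/7·t + 0·t² - 31/7·t³.
With t = 1/2: S(1/2) = 289/56.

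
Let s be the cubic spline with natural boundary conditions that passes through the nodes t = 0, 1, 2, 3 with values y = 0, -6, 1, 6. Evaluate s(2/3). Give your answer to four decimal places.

Put M_i = s'' at the i-th knot. Here h = (1, 1, 1) and Δ = (-6, 7, 5), so the interior equations h_(i-1)·M_(i-1) + 2(h_(i-1)+h_i)·M_i + h_i·M_(i+1) = 6(Δ_i − Δ_(i-1)) read
  1·M_0 + 4·M_1 + 1·M_2 = 6(Δ_1 - Δ_0) = 78
  1·M_1 + 4·M_2 + 1·M_3 = 6(Δ_2 - Δ_1) = -12
Natural end conditions: M_0 = M_3 = 0.
Forward elimination and back-substitution give M_0 = 0, M_1 = 108/5, M_2 = -42/5, M_3 = 0.
On [0, 1], s(t) = 0 - 48/5·t + 0·t² + 18/5·t³.
With t = 2/3: s(2/3) = -16/3.

-5.3333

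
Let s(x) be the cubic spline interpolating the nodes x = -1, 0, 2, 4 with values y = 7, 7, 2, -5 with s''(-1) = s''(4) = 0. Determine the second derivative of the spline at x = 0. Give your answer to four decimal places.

-2.4545

With σ_i denoting the second derivative at x_i, h_i = 1, 2, 2, and Δ_i = (y_(i+1) − y_i)/h_i = 0, -5/2, -7/2:
  1·σ_0 + 6·σ_1 + 2·σ_2 = 6(Δ_1 - Δ_0) = -15
  2·σ_1 + 8·σ_2 + 2·σ_3 = 6(Δ_2 - Δ_1) = -6
Natural end conditions: σ_0 = σ_3 = 0.
Solving the tridiagonal system: σ_0 = 0, σ_1 = -27/11, σ_2 = -3/22, σ_3 = 0.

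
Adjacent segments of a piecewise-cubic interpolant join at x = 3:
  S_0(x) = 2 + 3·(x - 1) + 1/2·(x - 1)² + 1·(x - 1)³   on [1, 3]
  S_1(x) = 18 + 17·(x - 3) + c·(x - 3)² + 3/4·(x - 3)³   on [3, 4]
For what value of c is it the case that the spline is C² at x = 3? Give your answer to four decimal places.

6.5000

S_0''(x) = 1 + 6·(x - 1), so S_0''(3) = 13. On the right, S_1''(3) = 2c, so c = 13/2.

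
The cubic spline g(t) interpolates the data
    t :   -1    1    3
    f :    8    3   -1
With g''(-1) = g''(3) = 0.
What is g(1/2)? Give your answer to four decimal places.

4.1680

Let m_i = g''(x_i). Step sizes h_i = 2, 2; slopes of the chords Δ_i = (y_(i+1) - y_i)/h_i = -5/2, -2.
  2·m_0 + 8·m_1 + 2·m_2 = 6(Δ_1 - Δ_0) = 3
Natural end conditions: m_0 = m_2 = 0.
Forward elimination and back-substitution give m_0 = 0, m_1 = 3/8, m_2 = 0.
On [-1, 1], g(t) = 8 - 21/8·(t + 1) + 0·(t + 1)² + 1/32·(t + 1)³.
With (t + 1) = 3/2: g(1/2) = 1067/256.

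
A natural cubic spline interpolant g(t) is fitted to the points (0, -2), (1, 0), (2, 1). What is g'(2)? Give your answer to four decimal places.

With M_i denoting the second derivative at x_i, h_i = 1, 1, and Δ_i = (y_(i+1) − y_i)/h_i = 2, 1:
  1·M_0 + 4·M_1 + 1·M_2 = 6(Δ_1 - Δ_0) = -6
Natural end conditions: M_0 = M_2 = 0.
Forward elimination and back-substitution give M_0 = 0, M_1 = -3/2, M_2 = 0.
On [1, 2], g'(t) = b_1 + 2c_1·(t - 1) + 3d_1·(t - 1)² with b_1 = Δ_1 - h_1(2M_1 + M_2)/6 = 3/2, c_1 = M_1/2 = -3/4, d_1 = (M_2 - M_1)/(6h_1) = 1/4. So g'(2) = 3/4.

0.7500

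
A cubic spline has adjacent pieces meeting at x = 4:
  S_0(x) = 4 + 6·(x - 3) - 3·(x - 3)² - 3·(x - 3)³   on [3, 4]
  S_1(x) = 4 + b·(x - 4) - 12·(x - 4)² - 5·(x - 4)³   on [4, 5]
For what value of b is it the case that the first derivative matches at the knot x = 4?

-9

S_0'(x) = 6 - 6·(x - 3) - 9·(x - 3)², so S_0'(4) = -9. On the right, S_1'(4) = b, so b = -9.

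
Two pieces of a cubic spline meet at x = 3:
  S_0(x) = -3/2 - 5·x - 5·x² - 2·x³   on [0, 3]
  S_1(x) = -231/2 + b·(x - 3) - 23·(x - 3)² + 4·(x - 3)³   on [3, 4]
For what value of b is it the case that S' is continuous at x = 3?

S_0'(x) = -5 - 10·x - 6·x², so S_0'(3) = -89. On the right, S_1'(3) = b, so b = -89.

-89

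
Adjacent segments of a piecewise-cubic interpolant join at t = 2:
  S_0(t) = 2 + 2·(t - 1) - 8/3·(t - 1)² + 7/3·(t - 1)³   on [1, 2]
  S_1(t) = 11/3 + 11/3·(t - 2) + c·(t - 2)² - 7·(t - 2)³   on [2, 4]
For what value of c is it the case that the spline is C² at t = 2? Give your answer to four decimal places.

S_0''(t) = -16/3 + 14·(t - 1), so S_0''(2) = 26/3. On the right, S_1''(2) = 2c, so c = 13/3.

4.3333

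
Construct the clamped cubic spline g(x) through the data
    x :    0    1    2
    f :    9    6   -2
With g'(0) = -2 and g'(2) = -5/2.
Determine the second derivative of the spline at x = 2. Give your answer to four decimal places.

Let M_i = g''(x_i). Step sizes h_i = 1, 1; slopes of the chords Δ_i = (y_(i+1) - y_i)/h_i = -3, -8.
  1·M_0 + 4·M_1 + 1·M_2 = 6(Δ_1 - Δ_0) = -30
Clamped end conditions give two more equations: 2h_0·M_0 + h_0·M_1 = 6(Δ_0 - g'(0)) = -6 and h_1·M_1 + 2h_1·M_2 = 6(g'(2) - Δ_1) = 33.
Solving the tridiagonal system: M_0 = 17/4, M_1 = -29/2, M_2 = 95/4.

23.7500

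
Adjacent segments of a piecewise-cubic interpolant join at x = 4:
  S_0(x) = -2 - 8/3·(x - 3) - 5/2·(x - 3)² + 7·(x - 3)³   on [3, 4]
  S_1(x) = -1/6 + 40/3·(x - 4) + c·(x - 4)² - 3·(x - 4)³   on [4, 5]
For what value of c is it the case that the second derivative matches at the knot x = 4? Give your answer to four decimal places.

18.5000

S_0''(x) = -5 + 42·(x - 3), so S_0''(4) = 37. On the right, S_1''(4) = 2c, so c = 37/2.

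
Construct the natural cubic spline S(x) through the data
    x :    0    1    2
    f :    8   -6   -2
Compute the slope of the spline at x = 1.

Put m_i = S'' at the i-th knot. Here h = (1, 1) and Δ = (-14, 4), so the interior equations h_(i-1)·m_(i-1) + 2(h_(i-1)+h_i)·m_i + h_i·m_(i+1) = 6(Δ_i − Δ_(i-1)) read
  1·m_0 + 4·m_1 + 1·m_2 = 6(Δ_1 - Δ_0) = 108
Natural end conditions: m_0 = m_2 = 0.
Solving: m_0 = 0, m_1 = 27, m_2 = 0.
On [1, 2], S'(x) = b_1 + 2c_1·(x - 1) + 3d_1·(x - 1)² with b_1 = Δ_1 - h_1(2m_1 + m_2)/6 = -5, c_1 = m_1/2 = 27/2, d_1 = (m_2 - m_1)/(6h_1) = -9/2. So S'(1) = -5.

-5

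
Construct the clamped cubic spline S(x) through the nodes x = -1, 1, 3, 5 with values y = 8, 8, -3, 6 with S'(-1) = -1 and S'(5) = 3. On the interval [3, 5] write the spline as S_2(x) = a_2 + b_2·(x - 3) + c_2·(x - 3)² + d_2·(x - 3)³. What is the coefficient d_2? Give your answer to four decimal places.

-1.6417

Write M_i for S''(x_i). With h_i = 2, 2, 2 and divided differences Δ_i = 0, -11/2, 9/2, the continuity of S' gives the tridiagonal system
  2·M_0 + 8·M_1 + 2·M_2 = 6(Δ_1 - Δ_0) = -33
  2·M_1 + 8·M_2 + 2·M_3 = 6(Δ_2 - Δ_1) = 60
Clamped end conditions give two more equations: 2h_0·M_0 + h_0·M_1 = 6(Δ_0 - S'(-1)) = 6 and h_2·M_2 + 2h_2·M_3 = 6(S'(5) - Δ_2) = -9.
Solving the tridiagonal system: M_0 = 86/15, M_1 = -127/15, M_2 = 349/30, M_3 = -121/15.
On [3, 5], with S_2(x) = a_2 + b_2·(x - 3) + c_2·(x - 3)² + d_2·(x - 3)³: c_2 = M_2/2 = 349/60, d_2 = (M_3 - M_2)/(6h_2) = -197/120, b_2 = Δ_2 - h_2(2M_2 + M_3)/6 = -17/30.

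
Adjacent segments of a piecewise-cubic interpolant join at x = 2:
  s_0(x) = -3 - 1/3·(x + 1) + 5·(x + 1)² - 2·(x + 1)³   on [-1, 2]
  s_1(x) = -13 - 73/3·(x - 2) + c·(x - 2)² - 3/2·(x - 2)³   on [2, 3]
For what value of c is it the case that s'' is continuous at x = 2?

-13

s_0''(x) = 10 - 12·(x + 1), so s_0''(2) = -26. On the right, s_1''(2) = 2c, so c = -13.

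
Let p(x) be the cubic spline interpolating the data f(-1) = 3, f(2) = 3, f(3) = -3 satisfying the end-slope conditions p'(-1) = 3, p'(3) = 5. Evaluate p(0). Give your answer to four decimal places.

With σ_i denoting the second derivative at x_i, h_i = 3, 1, and Δ_i = (y_(i+1) − y_i)/h_i = 0, -6:
  3·σ_0 + 8·σ_1 + 1·σ_2 = 6(Δ_1 - Δ_0) = -36
Clamped end conditions give two more equations: 2h_0·σ_0 + h_0·σ_1 = 6(Δ_0 - p'(-1)) = -18 and h_1·σ_1 + 2h_1·σ_2 = 6(p'(3) - Δ_1) = 66.
Solving: σ_0 = 2, σ_1 = -10, σ_2 = 38.
On [-1, 2], p(x) = 3 + 3·(x + 1) + 1·(x + 1)² - 2/3·(x + 1)³.
With (x + 1) = 1: p(0) = 19/3.

6.3333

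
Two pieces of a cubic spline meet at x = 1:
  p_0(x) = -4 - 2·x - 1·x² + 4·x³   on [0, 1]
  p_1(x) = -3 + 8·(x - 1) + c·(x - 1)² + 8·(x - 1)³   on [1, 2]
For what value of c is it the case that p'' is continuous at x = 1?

p_0''(x) = -2 + 24·x, so p_0''(1) = 22. On the right, p_1''(1) = 2c, so c = 11.

11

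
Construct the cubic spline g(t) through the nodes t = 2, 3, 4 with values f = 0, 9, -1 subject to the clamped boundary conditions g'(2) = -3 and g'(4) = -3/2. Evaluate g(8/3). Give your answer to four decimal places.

6.3889

Let M_i = g''(x_i). Step sizes h_i = 1, 1; slopes of the chords Δ_i = (y_(i+1) - y_i)/h_i = 9, -10.
  1·M_0 + 4·M_1 + 1·M_2 = 6(Δ_1 - Δ_0) = -114
Clamped end conditions give two more equations: 2h_0·M_0 + h_0·M_1 = 6(Δ_0 - g'(2)) = 72 and h_1·M_1 + 2h_1·M_2 = 6(g'(4) - Δ_1) = 51.
Solving: M_0 = 261/4, M_1 = -117/2, M_2 = 219/4.
On [2, 3], g(t) = 0 - 3·(t - 2) + 261/8·(t - 2)² - 165/8·(t - 2)³.
With (t - 2) = 2/3: g(8/3) = 115/18.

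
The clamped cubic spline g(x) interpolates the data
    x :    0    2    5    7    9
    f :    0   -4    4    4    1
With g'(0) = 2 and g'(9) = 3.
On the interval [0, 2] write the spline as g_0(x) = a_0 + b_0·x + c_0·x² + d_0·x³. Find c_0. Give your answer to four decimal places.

-4.3376

Let m_i = g''(x_i). Step sizes h_i = 2, 3, 2, 2; slopes of the chords Δ_i = (y_(i+1) - y_i)/h_i = -2, 8/3, 0, -3/2.
  2·m_0 + 10·m_1 + 3·m_2 = 6(Δ_1 - Δ_0) = 28
  3·m_1 + 10·m_2 + 2·m_3 = 6(Δ_2 - Δ_1) = -16
  2·m_2 + 8·m_3 + 2·m_4 = 6(Δ_3 - Δ_2) = -9
Clamped end conditions give two more equations: 2h_0·m_0 + h_0·m_1 = 6(Δ_0 - g'(0)) = -24 and h_3·m_3 + 2h_3·m_4 = 6(g'(9) - Δ_3) = 27.
Hence m_0 = -3071/354, m_1 = 947/177, m_2 = -481/177, m_3 = -863/354, m_4 = 2821/354.
On [0, 2], with g_0(x) = a_0 + b_0·x + c_0·x² + d_0·x³: c_0 = m_0/2 = -3071/708, d_0 = (m_1 - m_0)/(6h_0) = 1655/1416, b_0 = Δ_0 - h_0(2m_0 + m_1)/6 = 2.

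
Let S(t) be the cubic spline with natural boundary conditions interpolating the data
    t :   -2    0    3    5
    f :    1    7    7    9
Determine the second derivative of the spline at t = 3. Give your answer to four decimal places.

1.2527

Put σ_i = S'' at the i-th knot. Here h = (2, 3, 2) and Δ = (3, 0, 1), so the interior equations h_(i-1)·σ_(i-1) + 2(h_(i-1)+h_i)·σ_i + h_i·σ_(i+1) = 6(Δ_i − Δ_(i-1)) read
  2·σ_0 + 10·σ_1 + 3·σ_2 = 6(Δ_1 - Δ_0) = -18
  3·σ_1 + 10·σ_2 + 2·σ_3 = 6(Δ_2 - Δ_1) = 6
Natural end conditions: σ_0 = σ_3 = 0.
Forward elimination and back-substitution give σ_0 = 0, σ_1 = -198/91, σ_2 = 114/91, σ_3 = 0.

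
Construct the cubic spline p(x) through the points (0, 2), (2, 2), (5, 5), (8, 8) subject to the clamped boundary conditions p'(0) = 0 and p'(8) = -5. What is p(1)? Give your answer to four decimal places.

1.9868

Let M_i = p''(x_i). Step sizes h_i = 2, 3, 3; slopes of the chords Δ_i = (y_(i+1) - y_i)/h_i = 0, 1, 1.
  2·M_0 + 10·M_1 + 3·M_2 = 6(Δ_1 - Δ_0) = 6
  3·M_1 + 12·M_2 + 3·M_3 = 6(Δ_2 - Δ_1) = 0
Clamped end conditions give two more equations: 2h_0·M_0 + h_0·M_1 = 6(Δ_0 - p'(0)) = 0 and h_2·M_2 + 2h_2·M_3 = 6(p'(8) - Δ_2) = -36.
Solving: M_0 = -1/19, M_1 = 2/19, M_2 = 32/19, M_3 = -130/19.
On [0, 2], p(x) = 2 + 0·x - 1/38·x² + 1/76·x³.
With x = 1: p(1) = 151/76.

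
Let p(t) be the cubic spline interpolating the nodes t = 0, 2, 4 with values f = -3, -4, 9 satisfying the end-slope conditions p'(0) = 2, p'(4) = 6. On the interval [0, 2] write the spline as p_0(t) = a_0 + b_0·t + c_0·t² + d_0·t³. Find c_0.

Write m_i for p''(x_i). With h_i = 2, 2 and divided differences Δ_i = -1/2, 13/2, the continuity of p' gives the tridiagonal system
  2·m_0 + 8·m_1 + 2·m_2 = 6(Δ_1 - Δ_0) = 42
Clamped end conditions give two more equations: 2h_0·m_0 + h_0·m_1 = 6(Δ_0 - p'(0)) = -15 and h_1·m_1 + 2h_1·m_2 = 6(p'(4) - Δ_1) = -3.
Solving the tridiagonal system: m_0 = -8, m_1 = 17/2, m_2 = -5.
On [0, 2], with p_0(t) = a_0 + b_0·t + c_0·t² + d_0·t³: c_0 = m_0/2 = -4, d_0 = (m_1 - m_0)/(6h_0) = 11/8, b_0 = Δ_0 - h_0(2m_0 + m_1)/6 = 2.

-4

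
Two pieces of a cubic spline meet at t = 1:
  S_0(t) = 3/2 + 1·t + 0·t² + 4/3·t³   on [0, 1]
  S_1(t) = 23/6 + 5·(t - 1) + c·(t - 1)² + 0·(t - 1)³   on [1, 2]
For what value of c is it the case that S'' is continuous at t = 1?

4

S_0''(t) = 0 + 8·t, so S_0''(1) = 8. On the right, S_1''(1) = 2c, so c = 4.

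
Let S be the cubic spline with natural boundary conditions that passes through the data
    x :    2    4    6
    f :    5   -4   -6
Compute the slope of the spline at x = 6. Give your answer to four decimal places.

-0.1250

Let σ_i = S''(x_i). Step sizes h_i = 2, 2; slopes of the chords Δ_i = (y_(i+1) - y_i)/h_i = -9/2, -1.
  2·σ_0 + 8·σ_1 + 2·σ_2 = 6(Δ_1 - Δ_0) = 21
Natural end conditions: σ_0 = σ_2 = 0.
Forward elimination and back-substitution give σ_0 = 0, σ_1 = 21/8, σ_2 = 0.
On [4, 6], S'(x) = b_1 + 2c_1·(x - 4) + 3d_1·(x - 4)² with b_1 = Δ_1 - h_1(2σ_1 + σ_2)/6 = -11/4, c_1 = σ_1/2 = 21/16, d_1 = (σ_2 - σ_1)/(6h_1) = -7/32. So S'(6) = -1/8.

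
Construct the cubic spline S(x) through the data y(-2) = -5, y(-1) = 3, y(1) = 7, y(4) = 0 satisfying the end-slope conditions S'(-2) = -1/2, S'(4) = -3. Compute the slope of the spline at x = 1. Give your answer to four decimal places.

Let m_i = S''(x_i). Step sizes h_i = 1, 2, 3; slopes of the chords Δ_i = (y_(i+1) - y_i)/h_i = 8, 2, -7/3.
  1·m_0 + 6·m_1 + 2·m_2 = 6(Δ_1 - Δ_0) = -36
  2·m_1 + 10·m_2 + 3·m_3 = 6(Δ_2 - Δ_1) = -26
Clamped end conditions give two more equations: 2h_0·m_0 + h_0·m_1 = 6(Δ_0 - S'(-2)) = 51 and h_2·m_2 + 2h_2·m_3 = 6(S'(4) - Δ_2) = -4.
Hence m_0 = 590/19, m_1 = -211/19, m_2 = -4/19, m_3 = -32/57.
On [1, 4], S'(x) = b_2 + 2c_2·(x - 1) + 3d_2·(x - 1)² with b_2 = Δ_2 - h_2(2m_2 + m_3)/6 = -35/19, c_2 = m_2/2 = -2/19, d_2 = (m_3 - m_2)/(6h_2) = -10/513. So S'(1) = -35/19.

-1.8421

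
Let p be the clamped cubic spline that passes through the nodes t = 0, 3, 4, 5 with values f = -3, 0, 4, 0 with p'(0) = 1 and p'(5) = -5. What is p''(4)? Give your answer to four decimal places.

Put M_i = p'' at the i-th knot. Here h = (3, 1, 1) and Δ = (1, 4, -4), so the interior equations h_(i-1)·M_(i-1) + 2(h_(i-1)+h_i)·M_i + h_i·M_(i+1) = 6(Δ_i − Δ_(i-1)) read
  3·M_0 + 8·M_1 + 1·M_2 = 6(Δ_1 - Δ_0) = 18
  1·M_1 + 4·M_2 + 1·M_3 = 6(Δ_2 - Δ_1) = -48
Clamped end conditions give two more equations: 2h_0·M_0 + h_0·M_1 = 6(Δ_0 - p'(0)) = 0 and h_2·M_2 + 2h_2·M_3 = 6(p'(5) - Δ_2) = -6.
Solving the tridiagonal system: M_0 = -72/29, M_1 = 144/29, M_2 = -414/29, M_3 = 120/29.

-14.2759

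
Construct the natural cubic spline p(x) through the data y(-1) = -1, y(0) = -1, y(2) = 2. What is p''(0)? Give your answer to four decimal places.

Let σ_i = p''(x_i). Step sizes h_i = 1, 2; slopes of the chords Δ_i = (y_(i+1) - y_i)/h_i = 0, 3/2.
  1·σ_0 + 6·σ_1 + 2·σ_2 = 6(Δ_1 - Δ_0) = 9
Natural end conditions: σ_0 = σ_2 = 0.
Solving the tridiagonal system: σ_0 = 0, σ_1 = 3/2, σ_2 = 0.

1.5000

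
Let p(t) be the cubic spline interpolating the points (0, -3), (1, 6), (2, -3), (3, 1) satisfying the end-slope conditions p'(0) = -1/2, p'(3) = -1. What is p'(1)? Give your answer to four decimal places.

Put M_i = p'' at the i-th knot. Here h = (1, 1, 1) and Δ = (9, -9, 4), so the interior equations h_(i-1)·M_(i-1) + 2(h_(i-1)+h_i)·M_i + h_i·M_(i+1) = 6(Δ_i − Δ_(i-1)) read
  1·M_0 + 4·M_1 + 1·M_2 = 6(Δ_1 - Δ_0) = -108
  1·M_1 + 4·M_2 + 1·M_3 = 6(Δ_2 - Δ_1) = 78
Clamped end conditions give two more equations: 2h_0·M_0 + h_0·M_1 = 6(Δ_0 - p'(0)) = 57 and h_2·M_2 + 2h_2·M_3 = 6(p'(3) - Δ_2) = -30.
Hence M_0 = 808/15, M_1 = -761/15, M_2 = 616/15, M_3 = -533/15.
On [1, 2], p'(t) = b_1 + 2c_1·(t - 1) + 3d_1·(t - 1)² with b_1 = Δ_1 - h_1(2M_1 + M_2)/6 = 16/15, c_1 = M_1/2 = -761/30, d_1 = (M_2 - M_1)/(6h_1) = 153/10. So p'(1) = 16/15.

1.0667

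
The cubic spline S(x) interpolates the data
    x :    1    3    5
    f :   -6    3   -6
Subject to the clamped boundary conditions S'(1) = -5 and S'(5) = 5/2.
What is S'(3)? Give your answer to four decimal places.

Let σ_i = S''(x_i). Step sizes h_i = 2, 2; slopes of the chords Δ_i = (y_(i+1) - y_i)/h_i = 9/2, -9/2.
  2·σ_0 + 8·σ_1 + 2·σ_2 = 6(Δ_1 - Δ_0) = -54
Clamped end conditions give two more equations: 2h_0·σ_0 + h_0·σ_1 = 6(Δ_0 - S'(1)) = 57 and h_1·σ_1 + 2h_1·σ_2 = 6(S'(5) - Δ_1) = 42.
Hence σ_0 = 183/8, σ_1 = -69/4, σ_2 = 153/8.
On [3, 5], S'(x) = b_1 + 2c_1·(x - 3) + 3d_1·(x - 3)² with b_1 = Δ_1 - h_1(2σ_1 + σ_2)/6 = 5/8, c_1 = σ_1/2 = -69/8, d_1 = (σ_2 - σ_1)/(6h_1) = 97/32. So S'(3) = 5/8.

0.6250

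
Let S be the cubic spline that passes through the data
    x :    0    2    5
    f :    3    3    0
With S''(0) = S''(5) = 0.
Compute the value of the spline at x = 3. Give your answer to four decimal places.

Put M_i = S'' at the i-th knot. Here h = (2, 3) and Δ = (0, -1), so the interior equations h_(i-1)·M_(i-1) + 2(h_(i-1)+h_i)·M_i + h_i·M_(i+1) = 6(Δ_i − Δ_(i-1)) read
  2·M_0 + 10·M_1 + 3·M_2 = 6(Δ_1 - Δ_0) = -6
Natural end conditions: M_0 = M_2 = 0.
Forward elimination and back-substitution give M_0 = 0, M_1 = -3/5, M_2 = 0.
On [2, 5], S(x) = 3 - 2/5·(x - 2) - 3/10·(x - 2)² + 1/30·(x - 2)³.
With (x - 2) = 1: S(3) = 7/3.

2.3333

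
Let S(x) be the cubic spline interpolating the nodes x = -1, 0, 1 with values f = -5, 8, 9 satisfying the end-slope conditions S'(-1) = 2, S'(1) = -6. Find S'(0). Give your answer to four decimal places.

With M_i denoting the second derivative at x_i, h_i = 1, 1, and Δ_i = (y_(i+1) − y_i)/h_i = 13, 1:
  1·M_0 + 4·M_1 + 1·M_2 = 6(Δ_1 - Δ_0) = -72
Clamped end conditions give two more equations: 2h_0·M_0 + h_0·M_1 = 6(Δ_0 - S'(-1)) = 66 and h_1·M_1 + 2h_1·M_2 = 6(S'(1) - Δ_1) = -42.
Solving: M_0 = 47, M_1 = -28, M_2 = -7.
On [0, 1], S'(x) = b_1 + 2c_1·x + 3d_1·x² with b_1 = Δ_1 - h_1(2M_1 + M_2)/6 = 23/2, c_1 = M_1/2 = -14, d_1 = (M_2 - M_1)/(6h_1) = 7/2. So S'(0) = 23/2.

11.5000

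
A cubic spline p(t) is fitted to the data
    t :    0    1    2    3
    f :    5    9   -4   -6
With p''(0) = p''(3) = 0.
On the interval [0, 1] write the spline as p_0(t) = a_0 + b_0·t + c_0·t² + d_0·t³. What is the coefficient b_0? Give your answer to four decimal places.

9.2667

Put σ_i = p'' at the i-th knot. Here h = (1, 1, 1) and Δ = (4, -13, -2), so the interior equations h_(i-1)·σ_(i-1) + 2(h_(i-1)+h_i)·σ_i + h_i·σ_(i+1) = 6(Δ_i − Δ_(i-1)) read
  1·σ_0 + 4·σ_1 + 1·σ_2 = 6(Δ_1 - Δ_0) = -102
  1·σ_1 + 4·σ_2 + 1·σ_3 = 6(Δ_2 - Δ_1) = 66
Natural end conditions: σ_0 = σ_3 = 0.
Solving: σ_0 = 0, σ_1 = -158/5, σ_2 = 122/5, σ_3 = 0.
On [0, 1], with p_0(t) = a_0 + b_0·t + c_0·t² + d_0·t³: c_0 = σ_0/2 = 0, d_0 = (σ_1 - σ_0)/(6h_0) = -79/15, b_0 = Δ_0 - h_0(2σ_0 + σ_1)/6 = 139/15.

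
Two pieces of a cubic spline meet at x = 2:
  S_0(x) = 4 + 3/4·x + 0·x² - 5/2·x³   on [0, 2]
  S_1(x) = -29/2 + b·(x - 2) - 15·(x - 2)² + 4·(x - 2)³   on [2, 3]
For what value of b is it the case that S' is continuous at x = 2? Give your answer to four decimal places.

S_0'(x) = 3/4 + 0·x - 15/2·x², so S_0'(2) = -117/4. On the right, S_1'(2) = b, so b = -117/4.

-29.2500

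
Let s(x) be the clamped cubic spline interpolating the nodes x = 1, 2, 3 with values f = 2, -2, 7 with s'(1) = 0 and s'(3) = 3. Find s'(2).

3

Let σ_i = s''(x_i). Step sizes h_i = 1, 1; slopes of the chords Δ_i = (y_(i+1) - y_i)/h_i = -4, 9.
  1·σ_0 + 4·σ_1 + 1·σ_2 = 6(Δ_1 - Δ_0) = 78
Clamped end conditions give two more equations: 2h_0·σ_0 + h_0·σ_1 = 6(Δ_0 - s'(1)) = -24 and h_1·σ_1 + 2h_1·σ_2 = 6(s'(3) - Δ_1) = -36.
Hence σ_0 = -30, σ_1 = 36, σ_2 = -36.
On [2, 3], s'(x) = b_1 + 2c_1·(x - 2) + 3d_1·(x - 2)² with b_1 = Δ_1 - h_1(2σ_1 + σ_2)/6 = 3, c_1 = σ_1/2 = 18, d_1 = (σ_2 - σ_1)/(6h_1) = -12. So s'(2) = 3.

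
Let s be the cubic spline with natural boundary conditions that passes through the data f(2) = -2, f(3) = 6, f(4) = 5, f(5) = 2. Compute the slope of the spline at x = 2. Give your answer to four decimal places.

10.2667

Put σ_i = s'' at the i-th knot. Here h = (1, 1, 1) and Δ = (8, -1, -3), so the interior equations h_(i-1)·σ_(i-1) + 2(h_(i-1)+h_i)·σ_i + h_i·σ_(i+1) = 6(Δ_i − Δ_(i-1)) read
  1·σ_0 + 4·σ_1 + 1·σ_2 = 6(Δ_1 - Δ_0) = -54
  1·σ_1 + 4·σ_2 + 1·σ_3 = 6(Δ_2 - Δ_1) = -12
Natural end conditions: σ_0 = σ_3 = 0.
Forward elimination and back-substitution give σ_0 = 0, σ_1 = -68/5, σ_2 = 2/5, σ_3 = 0.
On [2, 3], s'(x) = b_0 + 2c_0·(x - 2) + 3d_0·(x - 2)² with b_0 = Δ_0 - h_0(2σ_0 + σ_1)/6 = 154/15, c_0 = σ_0/2 = 0, d_0 = (σ_1 - σ_0)/(6h_0) = -34/15. So s'(2) = 154/15.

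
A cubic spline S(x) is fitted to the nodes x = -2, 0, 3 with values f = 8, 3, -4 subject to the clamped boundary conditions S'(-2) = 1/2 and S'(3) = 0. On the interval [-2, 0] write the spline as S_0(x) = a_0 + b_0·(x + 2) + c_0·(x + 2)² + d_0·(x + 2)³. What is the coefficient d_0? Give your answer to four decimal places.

0.4250

With m_i denoting the second derivative at x_i, h_i = 2, 3, and Δ_i = (y_(i+1) − y_i)/h_i = -5/2, -7/3:
  2·m_0 + 10·m_1 + 3·m_2 = 6(Δ_1 - Δ_0) = 1
Clamped end conditions give two more equations: 2h_0·m_0 + h_0·m_1 = 6(Δ_0 - S'(-2)) = -18 and h_1·m_1 + 2h_1·m_2 = 6(S'(3) - Δ_1) = 14.
Forward elimination and back-substitution give m_0 = -47/10, m_1 = 2/5, m_2 = 32/15.
On [-2, 0], with S_0(x) = a_0 + b_0·(x + 2) + c_0·(x + 2)² + d_0·(x + 2)³: c_0 = m_0/2 = -47/20, d_0 = (m_1 - m_0)/(6h_0) = 17/40, b_0 = Δ_0 - h_0(2m_0 + m_1)/6 = 1/2.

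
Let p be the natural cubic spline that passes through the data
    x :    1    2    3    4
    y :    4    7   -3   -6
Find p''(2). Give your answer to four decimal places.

-23.6000

Write M_i for p''(x_i). With h_i = 1, 1, 1 and divided differences Δ_i = 3, -10, -3, the continuity of p' gives the tridiagonal system
  1·M_0 + 4·M_1 + 1·M_2 = 6(Δ_1 - Δ_0) = -78
  1·M_1 + 4·M_2 + 1·M_3 = 6(Δ_2 - Δ_1) = 42
Natural end conditions: M_0 = M_3 = 0.
Solving the tridiagonal system: M_0 = 0, M_1 = -118/5, M_2 = 82/5, M_3 = 0.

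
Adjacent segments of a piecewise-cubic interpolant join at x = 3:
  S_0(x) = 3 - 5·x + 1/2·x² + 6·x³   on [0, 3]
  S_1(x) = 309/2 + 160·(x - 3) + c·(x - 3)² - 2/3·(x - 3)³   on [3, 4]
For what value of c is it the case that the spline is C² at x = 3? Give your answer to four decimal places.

54.5000

S_0''(x) = 1 + 36·x, so S_0''(3) = 109. On the right, S_1''(3) = 2c, so c = 109/2.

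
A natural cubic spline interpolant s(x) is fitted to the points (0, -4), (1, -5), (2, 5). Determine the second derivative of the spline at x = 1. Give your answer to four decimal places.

Write m_i for s''(x_i). With h_i = 1, 1 and divided differences Δ_i = -1, 10, the continuity of s' gives the tridiagonal system
  1·m_0 + 4·m_1 + 1·m_2 = 6(Δ_1 - Δ_0) = 66
Natural end conditions: m_0 = m_2 = 0.
Hence m_0 = 0, m_1 = 33/2, m_2 = 0.

16.5000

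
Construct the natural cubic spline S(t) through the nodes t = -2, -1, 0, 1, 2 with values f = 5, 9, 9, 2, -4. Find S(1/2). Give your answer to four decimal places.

Put m_i = S'' at the i-th knot. Here h = (1, 1, 1, 1) and Δ = (4, 0, -7, -6), so the interior equations h_(i-1)·m_(i-1) + 2(h_(i-1)+h_i)·m_i + h_i·m_(i+1) = 6(Δ_i − Δ_(i-1)) read
  1·m_0 + 4·m_1 + 1·m_2 = 6(Δ_1 - Δ_0) = -24
  1·m_1 + 4·m_2 + 1·m_3 = 6(Δ_2 - Δ_1) = -42
  1·m_2 + 4·m_3 + 1·m_4 = 6(Δ_3 - Δ_2) = 6
Natural end conditions: m_0 = m_4 = 0.
Solving: m_0 = 0, m_1 = -93/28, m_2 = -75/7, m_3 = 117/28, m_4 = 0.
On [0, 1], S(t) = 9 - 33/8·t - 75/14·t² + 139/56·t³.
With t = 1/2: S(1/2) = 2647/448.

5.9085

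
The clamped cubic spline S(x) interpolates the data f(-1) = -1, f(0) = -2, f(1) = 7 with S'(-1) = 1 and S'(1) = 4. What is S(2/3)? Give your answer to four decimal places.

With σ_i denoting the second derivative at x_i, h_i = 1, 1, and Δ_i = (y_(i+1) − y_i)/h_i = -1, 9:
  1·σ_0 + 4·σ_1 + 1·σ_2 = 6(Δ_1 - Δ_0) = 60
Clamped end conditions give two more equations: 2h_0·σ_0 + h_0·σ_1 = 6(Δ_0 - S'(-1)) = -12 and h_1·σ_1 + 2h_1·σ_2 = 6(S'(1) - Δ_1) = -30.
Solving the tridiagonal system: σ_0 = -39/2, σ_1 = 27, σ_2 = -57/2.
On [0, 1], S(x) = -2 + 19/4·x + 27/2·x² - 37/4·x³.
With x = 2/3: S(2/3) = 239/54.

4.4259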